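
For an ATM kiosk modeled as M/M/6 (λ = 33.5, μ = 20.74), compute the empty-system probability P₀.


a = λ/μ = 33.5/20.74 = 1.6152; ρ = a/c = 0.2692
Σ_{k=0}^{5} a^k/k! (terms k=0..5) = 1.00000 + 1.61524 + 1.30449 + 0.70236 + 0.28362 + 0.09162 = 4.99733
Tail: a^6/(6!(1−ρ)) = 17.75891/(720·0.7308) = 0.03375
P₀ = 1/(4.99733 + 0.03375) = 1/5.03108 = 0.198765

Final: 0.198765


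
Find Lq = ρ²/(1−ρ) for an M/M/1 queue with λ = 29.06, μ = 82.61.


ρ = 29.06/82.61 = 0.3518
Lq = ρ²/(1−ρ) = 0.1237/0.6482 = 0.1909

Final: 0.1909


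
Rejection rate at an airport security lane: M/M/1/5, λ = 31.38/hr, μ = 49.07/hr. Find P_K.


ρ = λ/μ = 31.38/49.07 = 0.6395
P_K = (1−ρ)ρ^K/(1−ρ^(K+1)) = (0.3605·0.106951)/(1 − 0.068395)
= 0.038556/0.931605 = 0.041387

Final: 0.041387


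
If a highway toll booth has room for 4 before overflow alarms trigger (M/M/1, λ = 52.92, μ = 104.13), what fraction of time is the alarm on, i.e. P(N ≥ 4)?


ρ = 52.92/104.13 = 0.5082
P(N ≥ n) = ρ^n = 0.5082^4 = 0.066708

Final: 0.066708


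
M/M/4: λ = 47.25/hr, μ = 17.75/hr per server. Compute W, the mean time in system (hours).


a = 2.6620; ρ = 0.6655; P₀ = 0.060229
Lq = P₀·a^c·ρ/(c!(1−ρ)²) = 0.74944
Wq = Lq/λ = 0.74944/47.25 = 0.01586 hr
W = Wq + 1/μ = 0.01586 + 0.05634 = 0.07220 hr

Final: 0.07220 hr


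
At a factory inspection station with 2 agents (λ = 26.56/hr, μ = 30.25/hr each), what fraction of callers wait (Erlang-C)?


a = λ/μ = 0.8780; ρ = a/2 = 0.4390
P₀ = 0.389846 (from M/M/c formula)
C(c,a) = [a^c/(c!(1−ρ))]·P₀ = [0.77091/(2·0.5610)]·0.389846
= 0.68710·0.389846 = 0.267863

Final: 0.267863


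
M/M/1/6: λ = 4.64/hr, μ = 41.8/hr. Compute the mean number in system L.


ρ = 4.64/41.8 = 0.1110
L = ρ[1 − (K+1)ρ^K + Kρ^(K+1)] / [(1−ρ)(1−ρ^(K+1))]
Numerator: 0.1110·(1 − 7·0.000001871 + 6·0.0000002077) = 0.111003
Denominator: (0.8890)·(1.000000) = 0.888995
L = 0.111003/0.888995 = 0.1249

Final: 0.1249


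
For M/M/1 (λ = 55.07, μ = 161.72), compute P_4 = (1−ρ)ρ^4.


ρ = 55.07/161.72 = 0.3405
P_n = (1−ρ)·ρ^n = (1 − 0.3405)·0.3405^4 = 0.6595·0.013446 = 0.008868

Final: 0.008868


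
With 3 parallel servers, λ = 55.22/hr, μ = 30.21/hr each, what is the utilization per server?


ρ = λ/(cμ) = 55.22/(3·30.21) = 55.22/90.63 = 0.6093

Final: 0.6093


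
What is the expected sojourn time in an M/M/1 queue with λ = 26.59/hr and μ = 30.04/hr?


W = 1/(μ−λ) = 1/(30.04 − 26.59) = 1/3.45 = 0.2899 hr

Final: 0.2899 hr


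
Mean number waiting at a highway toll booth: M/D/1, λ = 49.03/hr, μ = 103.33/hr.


ρ = 49.03/103.33 = 0.4745
M/D/1: Lq = ρ²/(2(1−ρ)) = 0.2251/(2·0.5255) = 0.21422

Final: 0.21422


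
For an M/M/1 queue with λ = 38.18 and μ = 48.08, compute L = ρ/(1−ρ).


ρ = λ/μ = 38.18/48.08 = 0.7941
L = ρ/(1−ρ) = 0.7941/(1 − 0.7941) = 0.7941/0.2059 = 3.8566

Final: 3.8566


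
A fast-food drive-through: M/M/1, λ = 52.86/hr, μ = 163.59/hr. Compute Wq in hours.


ρ = 52.86/163.59 = 0.3231
Wq = ρ/(μ−λ) = 0.3231/(163.59 − 52.86) = 0.3231/110.73 = 0.002918 hr

Final: 0.002918 hr


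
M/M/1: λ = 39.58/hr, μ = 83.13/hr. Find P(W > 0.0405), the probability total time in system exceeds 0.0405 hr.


W ~ Exponential(μ−λ) for M/M/1.
μ − λ = 83.13 − 39.58 = 43.5500
P(W > t) = e^{−(μ−λ)t} = e^{−1.7638} = 0.171397

Final: 0.171397


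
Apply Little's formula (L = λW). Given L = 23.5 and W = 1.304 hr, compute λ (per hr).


λ = L/W = 23.5/1.304 = 18.0215 /hr

Final: 18.0215 /hr


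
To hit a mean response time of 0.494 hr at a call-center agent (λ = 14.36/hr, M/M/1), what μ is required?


W = 1/(μ−λ) ⇒ μ − λ = 1/W = 1/0.494 = 2.0243
μ = λ + 1/W = 14.36 + 2.0243 = 16.3843 per hr

Final: 16.3843 /hr


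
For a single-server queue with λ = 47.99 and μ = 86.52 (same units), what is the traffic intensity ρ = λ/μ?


ρ = λ/μ = 47.99/86.52 = 0.5547

Final: 0.5547


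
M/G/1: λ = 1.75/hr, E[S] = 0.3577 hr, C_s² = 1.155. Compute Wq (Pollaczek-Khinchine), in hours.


ρ = λ·E[S] = 1.75·0.3577 = 0.6260
E[S²] = E[S]²(1+C_s²) = 0.3577²·(1+1.155) = 0.275731
Wq = λ·E[S²]/(2(1−ρ)) = 1.75·0.275731/(2·0.3740) = 0.64505 hr

Final: 0.64505 hr


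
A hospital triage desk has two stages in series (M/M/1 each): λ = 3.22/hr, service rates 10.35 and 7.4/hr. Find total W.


Each node sees arrival rate λ = 3.22/hr (tandem ⇒ throughput preserved).
W₁ = 1/(μ₁−λ) = 1/(10.35−3.22) = 0.14025 hr
W₂ = 1/(μ₂−λ) = 1/(7.4−3.22) = 0.23923 hr
W_total = W₁ + W₂ = 0.14025 + 0.23923 = 0.37949 hr

Final: 0.37949 hr


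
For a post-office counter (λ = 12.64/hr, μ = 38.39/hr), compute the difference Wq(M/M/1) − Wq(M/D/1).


ρ = 12.64/38.39 = 0.3293
Wq(M/M/1) = ρ/(μ−λ) = 0.3293/25.75 = 0.01279 hr
Wq(M/D/1) = ρ/(2(μ−λ)) = 0.006393 hr
Savings = 0.01279 − 0.006393 = 0.006393 hr

Final: 0.006393 hr


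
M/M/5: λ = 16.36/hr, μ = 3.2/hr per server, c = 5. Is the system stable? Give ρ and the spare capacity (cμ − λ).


Total capacity cμ = 5·3.2 = 16.00/hr
ρ = λ/(cμ) = 16.36/16.00 = 1.0225
Stable ⇔ ρ < 1: NO
Spare capacity = cμ − λ = 16.00 − 16.36 = -0.36/hr

Final: ρ = 1.0225; unstable; margin = -0.36/hr


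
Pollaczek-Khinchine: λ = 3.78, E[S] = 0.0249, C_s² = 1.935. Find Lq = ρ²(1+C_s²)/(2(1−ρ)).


ρ = λ·E[S] = 3.78·0.0249 = 0.09412
Lq = ρ²(1+C_s²)/(2(1−ρ)) = 0.008859·(1+1.935)/(2·0.9059)
= 0.008859·2.9350/1.8118 = 0.01435

Final: 0.01435


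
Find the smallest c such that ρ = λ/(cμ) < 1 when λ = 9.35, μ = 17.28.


Stability requires cμ > λ ⇔ c > λ/μ.
λ/μ = 9.35/17.28 = 0.5411
Minimum integer c = ⌊0.5411⌋ + 1 = 1
Check: 1·17.28 = 17.28 > 9.35, while 0·17.28 = 0.00 ≤ 9.35

Final: 1 servers


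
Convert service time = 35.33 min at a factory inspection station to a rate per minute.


μ = 1/(service time) in consistent units.
1 minute = 1 min, so μ = 1/35.33 = 0.02830 per minute

Final: 0.02830 /min


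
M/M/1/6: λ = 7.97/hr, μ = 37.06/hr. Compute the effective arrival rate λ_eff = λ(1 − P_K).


ρ = 0.2151; P_K = (1−ρ)ρ^6/(1−ρ^7) = 0.00007765
λ_eff = λ(1 − P_K) = 7.97·(1 − 0.00007765) = 7.97·0.999922 = 7.9694 /hr

Final: 7.9694 /hr


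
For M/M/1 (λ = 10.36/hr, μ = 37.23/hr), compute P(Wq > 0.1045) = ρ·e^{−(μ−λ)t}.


ρ = 10.36/37.23 = 0.2783
P(Wq > t) = ρ·e^{−(μ−λ)t} = 0.2783·e^{−2.8079}
= 0.2783·0.060331 = 0.016788

Final: 0.016788


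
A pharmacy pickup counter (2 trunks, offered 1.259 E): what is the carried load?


B(2,1.259) = 0.259718 (Erlang-B)
Carried load = a(1 − B) = 1.259·(1 − 0.259718) = 1.259·0.740282 = 0.9320 E

Final: 0.9320 Erlangs


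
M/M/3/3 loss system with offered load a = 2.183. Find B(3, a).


B(c,a) = (a^c/c!) / Σ_{k=0}^{c} a^k/k!
a^3/3! = 1.733844
Σ terms (k=0..3): 1.00000 + 2.18300 + 2.38274 + 1.73384 = 7.299588
B = 1.733844/7.299588 = 0.237526

Final: 0.237526


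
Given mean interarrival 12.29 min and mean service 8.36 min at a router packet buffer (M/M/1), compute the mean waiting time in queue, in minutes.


λ = 60/12.29 = 4.8820 /hr
μ = 60/8.36 = 7.1770 /hr
ρ = λ/μ = 4.8820/7.1770 = 0.6802
Wq = ρ/(μ−λ) = 0.6802/(7.1770−4.8820) = 0.29639 hr
In minutes: 0.29639·60 = 17.784 min

Final: 17.784 min


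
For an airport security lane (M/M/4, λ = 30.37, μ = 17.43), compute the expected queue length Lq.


a = λ/μ = 1.7424; ρ = a/4 = 0.4356
P₀ = 0.171749
Lq = P₀·a^c·ρ / (c!·(1−ρ)²) = 0.171749·9.21700·0.4356/(24·0.31855)
= 0.09020

Final: 0.09020


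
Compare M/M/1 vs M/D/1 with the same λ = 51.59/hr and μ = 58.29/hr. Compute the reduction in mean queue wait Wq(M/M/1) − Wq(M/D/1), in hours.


ρ = 51.59/58.29 = 0.8851
Wq(M/M/1) = ρ/(μ−λ) = 0.8851/6.70 = 0.13210 hr
Wq(M/D/1) = ρ/(2(μ−λ)) = 0.06605 hr
Savings = 0.13210 − 0.06605 = 0.06605 hr

Final: 0.06605 hr


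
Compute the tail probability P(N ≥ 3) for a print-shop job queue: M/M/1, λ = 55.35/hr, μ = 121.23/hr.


ρ = 55.35/121.23 = 0.4566
P(N ≥ n) = ρ^n = 0.4566^3 = 0.095175

Final: 0.095175


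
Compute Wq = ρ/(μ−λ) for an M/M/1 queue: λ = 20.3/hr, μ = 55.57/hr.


ρ = 20.3/55.57 = 0.3653
Wq = ρ/(μ−λ) = 0.3653/(55.57 − 20.3) = 0.3653/35.27 = 0.01036 hr

Final: 0.01036 hr


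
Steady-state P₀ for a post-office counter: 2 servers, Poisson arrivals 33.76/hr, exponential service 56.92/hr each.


a = λ/μ = 33.76/56.92 = 0.5931; ρ = a/c = 0.2966
Σ_{k=0}^{1} a^k/k! (terms k=0..1) = 1.00000 + 0.59311 = 1.59311
Tail: a^2/(2!(1−ρ)) = 0.35178/(2·0.7034) = 0.25004
P₀ = 1/(1.59311 + 0.25004) = 1/1.84316 = 0.542547

Final: 0.542547


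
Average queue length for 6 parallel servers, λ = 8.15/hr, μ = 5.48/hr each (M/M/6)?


a = λ/μ = 1.4872; ρ = a/6 = 0.2479
P₀ = 0.225945
Lq = P₀·a^c·ρ / (c!·(1−ρ)²) = 0.225945·10.82087·0.2479/(720·0.56570)
= 0.001488

Final: 0.001488


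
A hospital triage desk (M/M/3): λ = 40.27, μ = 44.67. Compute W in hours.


a = 0.9015; ρ = 0.3005; P₀ = 0.402833
Lq = P₀·a^c·ρ/(c!(1−ρ)²) = 0.03021
Wq = Lq/λ = 0.03021/40.27 = 0.0007502 hr
W = Wq + 1/μ = 0.0007502 + 0.02239 = 0.02314 hr

Final: 0.02314 hr


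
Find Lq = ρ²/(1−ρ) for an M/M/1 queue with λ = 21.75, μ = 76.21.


ρ = 21.75/76.21 = 0.2854
Lq = ρ²/(1−ρ) = 0.08145/0.7146 = 0.1140

Final: 0.1140


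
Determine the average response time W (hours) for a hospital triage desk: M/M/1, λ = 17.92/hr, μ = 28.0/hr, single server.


W = 1/(μ−λ) = 1/(28.0 − 17.92) = 1/10.08 = 0.09921 hr

Final: 0.09921 hr


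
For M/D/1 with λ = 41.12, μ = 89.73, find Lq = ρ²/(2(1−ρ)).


ρ = 41.12/89.73 = 0.4583
M/D/1: Lq = ρ²/(2(1−ρ)) = 0.2100/(2·0.5417) = 0.19383

Final: 0.19383


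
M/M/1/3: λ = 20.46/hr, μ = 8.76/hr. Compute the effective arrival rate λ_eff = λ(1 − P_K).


ρ = 2.3356; P_K = (1−ρ)ρ^3/(1−ρ^4) = 0.591732
λ_eff = λ(1 − P_K) = 20.46·(1 − 0.591732) = 20.46·0.408268 = 8.3532 /hr

Final: 8.3532 /hr


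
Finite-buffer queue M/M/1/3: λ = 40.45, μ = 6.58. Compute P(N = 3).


ρ = λ/μ = 40.45/6.58 = 6.1474
P_K = (1−ρ)ρ^K/(1−ρ^(K+1)) = (-5.1474·232.315345)/(1 − 1428.139165)
= -1195.823820/-1427.139165 = 0.837917

Final: 0.837917


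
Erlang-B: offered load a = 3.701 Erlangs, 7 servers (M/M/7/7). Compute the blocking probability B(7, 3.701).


B(c,a) = (a^c/c!) / Σ_{k=0}^{c} a^k/k!
a^7/7! = 1.887135
Σ terms (k=0..7): 1.00000 + 3.70100 + 6.84870 + 8.44901 + 7.81745 + 5.78648 + 3.56929 + 1.88714 = 39.059067
B = 1.887135/39.059067 = 0.048315

Final: 0.048315


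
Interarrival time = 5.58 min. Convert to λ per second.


λ = 1/(interarrival time) in consistent units.
1 second = 0.0166667 min, so λ = 0.0166667/5.58 = 0.002987 per second

Final: 0.002987 /sec


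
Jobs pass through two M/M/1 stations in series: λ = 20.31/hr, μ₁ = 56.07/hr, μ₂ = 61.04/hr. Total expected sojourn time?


Each node sees arrival rate λ = 20.31/hr (tandem ⇒ throughput preserved).
W₁ = 1/(μ₁−λ) = 1/(56.07−20.31) = 0.02796 hr
W₂ = 1/(μ₂−λ) = 1/(61.04−20.31) = 0.02455 hr
W_total = W₁ + W₂ = 0.02796 + 0.02455 = 0.05252 hr

Final: 0.05252 hr


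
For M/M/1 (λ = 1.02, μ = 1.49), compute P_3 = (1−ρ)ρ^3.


ρ = 1.02/1.49 = 0.6846
P_n = (1−ρ)·ρ^n = (1 − 0.6846)·0.6846^3 = 0.3154·0.320805 = 0.101194

Final: 0.101194


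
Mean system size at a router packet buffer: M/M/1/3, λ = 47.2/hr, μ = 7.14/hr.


ρ = 47.2/7.14 = 6.6106
L = ρ[1 − (K+1)ρ^K + Kρ^(K+1)] / [(1−ρ)(1−ρ^(K+1))]
Numerator: 6.6106·(1 − 4·288.889236 + 3·1909.743970) = 30241.548792
Denominator: (-5.6106)·(-1908.743970) = 10709.283395
L = 30241.548792/10709.283395 = 2.8239

Final: 2.8239


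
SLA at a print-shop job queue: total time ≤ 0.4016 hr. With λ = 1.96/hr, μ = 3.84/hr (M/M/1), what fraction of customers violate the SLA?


W ~ Exponential(μ−λ) for M/M/1.
μ − λ = 3.84 − 1.96 = 1.8800
P(W > t) = e^{−(μ−λ)t} = e^{−0.7550} = 0.470007

Final: 0.470007


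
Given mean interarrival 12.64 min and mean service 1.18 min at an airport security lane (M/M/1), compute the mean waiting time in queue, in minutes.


λ = 60/12.64 = 4.7468 /hr
μ = 60/1.18 = 50.8475 /hr
ρ = λ/μ = 4.7468/50.8475 = 0.09335
Wq = ρ/(μ−λ) = 0.09335/(50.8475−4.7468) = 0.002025 hr
In minutes: 0.002025·60 = 0.1215 min

Final: 0.1215 min


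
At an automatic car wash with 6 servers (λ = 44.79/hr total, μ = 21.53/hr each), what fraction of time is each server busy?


ρ = λ/(cμ) = 44.79/(6·21.53) = 44.79/129.18 = 0.3467

Final: 0.3467


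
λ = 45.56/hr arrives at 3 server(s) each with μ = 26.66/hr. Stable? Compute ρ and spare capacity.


Total capacity cμ = 3·26.66 = 79.98/hr
ρ = λ/(cμ) = 45.56/79.98 = 0.5696
Stable ⇔ ρ < 1: YES
Spare capacity = cμ − λ = 79.98 − 45.56 = 34.42/hr

Final: ρ = 0.5696; stable; margin = 34.42/hr


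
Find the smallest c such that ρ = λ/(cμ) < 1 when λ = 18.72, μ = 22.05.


Stability requires cμ > λ ⇔ c > λ/μ.
λ/μ = 18.72/22.05 = 0.8490
Minimum integer c = ⌊0.8490⌋ + 1 = 1
Check: 1·22.05 = 22.05 > 18.72, while 0·22.05 = 0.00 ≤ 18.72

Final: 1 servers


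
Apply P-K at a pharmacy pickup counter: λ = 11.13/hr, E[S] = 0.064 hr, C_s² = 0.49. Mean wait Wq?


ρ = λ·E[S] = 11.13·0.064 = 0.7123
E[S²] = E[S]²(1+C_s²) = 0.064²·(1+0.49) = 0.006103
Wq = λ·E[S²]/(2(1−ρ)) = 11.13·0.006103/(2·0.2877) = 0.11806 hr

Final: 0.11806 hr


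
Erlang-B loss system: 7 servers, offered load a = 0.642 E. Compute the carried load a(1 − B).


B(7,0.642) = 0.000004694 (Erlang-B)
Carried load = a(1 − B) = 0.642·(1 − 0.000004694) = 0.642·0.999995 = 0.6420 E

Final: 0.6420 Erlangs


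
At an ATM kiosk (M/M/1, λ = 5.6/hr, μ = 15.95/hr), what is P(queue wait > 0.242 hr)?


ρ = 5.6/15.95 = 0.3511
P(Wq > t) = ρ·e^{−(μ−λ)t} = 0.3511·e^{−2.5047}
= 0.3511·0.081700 = 0.028685

Final: 0.028685


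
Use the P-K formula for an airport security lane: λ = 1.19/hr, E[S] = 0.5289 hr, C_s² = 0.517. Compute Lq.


ρ = λ·E[S] = 1.19·0.5289 = 0.6294
Lq = ρ²(1+C_s²)/(2(1−ρ)) = 0.3961·(1+0.517)/(2·0.3706)
= 0.3961·1.5170/0.7412 = 0.81074

Final: 0.81074


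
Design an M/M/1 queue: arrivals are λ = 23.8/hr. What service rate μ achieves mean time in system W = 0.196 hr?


W = 1/(μ−λ) ⇒ μ − λ = 1/W = 1/0.196 = 5.1020
μ = λ + 1/W = 23.8 + 5.1020 = 28.9020 per hr

Final: 28.9020 /hr


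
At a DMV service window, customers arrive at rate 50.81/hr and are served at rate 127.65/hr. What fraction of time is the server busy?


ρ = λ/μ = 50.81/127.65 = 0.3980

Final: 0.3980


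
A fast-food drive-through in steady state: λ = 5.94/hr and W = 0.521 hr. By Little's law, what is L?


L = λW = 5.94·0.521 = 3.0947

Final: 3.0947


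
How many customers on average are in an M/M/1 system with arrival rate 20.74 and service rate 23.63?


ρ = λ/μ = 20.74/23.63 = 0.8777
L = ρ/(1−ρ) = 0.8777/(1 − 0.8777) = 0.8777/0.1223 = 7.1765

Final: 7.1765


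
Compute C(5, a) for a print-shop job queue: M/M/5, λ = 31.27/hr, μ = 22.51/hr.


a = λ/μ = 1.3892; ρ = a/5 = 0.2778
P₀ = 0.249023 (from M/M/c formula)
C(c,a) = [a^c/(c!(1−ρ))]·P₀ = [5.17323/(120·0.7222)]·0.249023
= 0.05970·0.249023 = 0.014866

Final: 0.014866


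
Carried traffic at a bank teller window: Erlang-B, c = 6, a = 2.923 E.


B(6,2.923) = 0.048009 (Erlang-B)
Carried load = a(1 − B) = 2.923·(1 − 0.048009) = 2.923·0.951991 = 2.7827 E

Final: 2.7827 Erlangs


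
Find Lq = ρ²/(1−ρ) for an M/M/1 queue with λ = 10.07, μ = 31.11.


ρ = 10.07/31.11 = 0.3237
Lq = ρ²/(1−ρ) = 0.1048/0.6763 = 0.1549

Final: 0.1549


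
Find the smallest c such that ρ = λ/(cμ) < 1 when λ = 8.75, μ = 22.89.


Stability requires cμ > λ ⇔ c > λ/μ.
λ/μ = 8.75/22.89 = 0.3823
Minimum integer c = ⌊0.3823⌋ + 1 = 1
Check: 1·22.89 = 22.89 > 8.75, while 0·22.89 = 0.00 ≤ 8.75

Final: 1 servers


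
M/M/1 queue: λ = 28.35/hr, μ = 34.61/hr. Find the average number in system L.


ρ = λ/μ = 28.35/34.61 = 0.8191
L = ρ/(1−ρ) = 0.8191/(1 − 0.8191) = 0.8191/0.1809 = 4.5288

Final: 4.5288


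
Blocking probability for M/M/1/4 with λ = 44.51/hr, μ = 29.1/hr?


ρ = λ/μ = 44.51/29.1 = 1.5296
P_K = (1−ρ)ρ^K/(1−ρ^(K+1)) = (-0.5296·5.473416)/(1 − 8.371881)
= -2.898465/-7.371881 = 0.393179

Final: 0.393179


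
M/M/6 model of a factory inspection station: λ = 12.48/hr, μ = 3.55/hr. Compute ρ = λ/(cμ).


ρ = λ/(cμ) = 12.48/(6·3.55) = 12.48/21.30 = 0.5859

Final: 0.5859


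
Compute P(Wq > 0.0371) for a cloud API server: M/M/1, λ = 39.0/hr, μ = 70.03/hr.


ρ = 39.0/70.03 = 0.5569
P(Wq > t) = ρ·e^{−(μ−λ)t} = 0.5569·e^{−1.1512}
= 0.5569·0.316253 = 0.176123

Final: 0.176123


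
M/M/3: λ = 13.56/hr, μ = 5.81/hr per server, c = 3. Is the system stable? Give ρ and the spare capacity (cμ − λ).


Total capacity cμ = 3·5.81 = 17.43/hr
ρ = λ/(cμ) = 13.56/17.43 = 0.7780
Stable ⇔ ρ < 1: YES
Spare capacity = cμ − λ = 17.43 − 13.56 = 3.87/hr

Final: ρ = 0.7780; stable; margin = 3.87/hr


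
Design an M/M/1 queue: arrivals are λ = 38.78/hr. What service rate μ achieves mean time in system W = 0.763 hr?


W = 1/(μ−λ) ⇒ μ − λ = 1/W = 1/0.763 = 1.3106
μ = λ + 1/W = 38.78 + 1.3106 = 40.0906 per hr

Final: 40.0906 /hr


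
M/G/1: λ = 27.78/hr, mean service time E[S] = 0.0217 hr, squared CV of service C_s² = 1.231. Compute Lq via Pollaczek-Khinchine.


ρ = λ·E[S] = 27.78·0.0217 = 0.6028
Lq = ρ²(1+C_s²)/(2(1−ρ)) = 0.3634·(1+1.231)/(2·0.3972)
= 0.3634·2.2310/0.7943 = 1.02064

Final: 1.02064


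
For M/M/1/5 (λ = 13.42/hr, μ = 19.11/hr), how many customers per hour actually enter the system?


ρ = 0.7023; P_K = (1−ρ)ρ^5/(1−ρ^6) = 0.057783
λ_eff = λ(1 − P_K) = 13.42·(1 − 0.057783) = 13.42·0.942217 = 12.6446 /hr

Final: 12.6446 /hr


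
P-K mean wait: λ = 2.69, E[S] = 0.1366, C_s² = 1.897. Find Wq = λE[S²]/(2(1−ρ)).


ρ = λ·E[S] = 2.69·0.1366 = 0.3675
E[S²] = E[S]²(1+C_s²) = 0.1366²·(1+1.897) = 0.054057
Wq = λ·E[S²]/(2(1−ρ)) = 2.69·0.054057/(2·0.6325) = 0.11494 hr

Final: 0.11494 hr


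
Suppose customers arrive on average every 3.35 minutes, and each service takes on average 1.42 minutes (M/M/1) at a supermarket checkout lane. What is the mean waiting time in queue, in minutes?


λ = 60/3.35 = 17.9104 /hr
μ = 60/1.42 = 42.2535 /hr
ρ = λ/μ = 17.9104/42.2535 = 0.4239
Wq = ρ/(μ−λ) = 0.4239/(42.2535−17.9104) = 0.01741 hr
In minutes: 0.01741·60 = 1.045 min

Final: 1.045 min


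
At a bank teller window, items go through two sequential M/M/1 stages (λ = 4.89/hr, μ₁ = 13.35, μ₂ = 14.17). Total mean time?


Each node sees arrival rate λ = 4.89/hr (tandem ⇒ throughput preserved).
W₁ = 1/(μ₁−λ) = 1/(13.35−4.89) = 0.11820 hr
W₂ = 1/(μ₂−λ) = 1/(14.17−4.89) = 0.10776 hr
W_total = W₁ + W₂ = 0.11820 + 0.10776 = 0.22596 hr

Final: 0.22596 hr


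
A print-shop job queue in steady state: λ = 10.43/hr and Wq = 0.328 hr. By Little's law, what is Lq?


Lq = λWq = 10.43·0.328 = 3.4210

Final: 3.4210


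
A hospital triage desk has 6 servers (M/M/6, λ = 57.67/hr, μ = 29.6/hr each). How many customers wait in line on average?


a = λ/μ = 1.9483; ρ = a/6 = 0.3247
P₀ = 0.142335
Lq = P₀·a^c·ρ / (c!·(1−ρ)²) = 0.142335·54.69523·0.3247/(720·0.45601)
= 0.007700

Final: 0.007700


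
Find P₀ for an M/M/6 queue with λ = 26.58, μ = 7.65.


a = λ/μ = 26.58/7.65 = 3.4745; ρ = a/c = 0.5791
Σ_{k=0}^{5} a^k/k! (terms k=0..5) = 1.00000 + 3.47451 + 6.03611 + 6.99084 + 6.07244 + 4.21975 = 27.79364
Tail: a^6/(6!(1−ρ)) = 1759.38647/(720·0.4209) = 5.80543
P₀ = 1/(27.79364 + 5.80543) = 1/33.59907 = 0.029763

Final: 0.029763


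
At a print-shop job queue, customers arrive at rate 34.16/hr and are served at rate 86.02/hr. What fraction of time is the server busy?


ρ = λ/μ = 34.16/86.02 = 0.3971

Final: 0.3971


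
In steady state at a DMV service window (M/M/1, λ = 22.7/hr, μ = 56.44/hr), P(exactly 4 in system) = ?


ρ = 22.7/56.44 = 0.4022
P_n = (1−ρ)·ρ^n = (1 − 0.4022)·0.4022^4 = 0.5978·0.026167 = 0.015643

Final: 0.015643


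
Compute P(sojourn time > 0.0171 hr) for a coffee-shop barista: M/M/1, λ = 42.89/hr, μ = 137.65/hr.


W ~ Exponential(μ−λ) for M/M/1.
μ − λ = 137.65 − 42.89 = 94.7600
P(W > t) = e^{−(μ−λ)t} = e^{−1.6204} = 0.197820

Final: 0.197820


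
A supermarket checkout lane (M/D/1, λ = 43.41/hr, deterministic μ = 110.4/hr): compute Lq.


ρ = 43.41/110.4 = 0.3932
M/D/1: Lq = ρ²/(2(1−ρ)) = 0.1546/(2·0.6068) = 0.12740

Final: 0.12740


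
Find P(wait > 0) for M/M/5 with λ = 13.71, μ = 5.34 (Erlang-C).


a = λ/μ = 2.5674; ρ = a/5 = 0.5135
P₀ = 0.074599 (from M/M/c formula)
C(c,a) = [a^c/(c!(1−ρ))]·P₀ = [111.55293/(120·0.4865)]·0.074599
= 1.91074·0.074599 = 0.142540

Final: 0.142540


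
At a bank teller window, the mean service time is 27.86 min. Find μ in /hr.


μ = 1/(service time) in consistent units.
1 hour = 60 min, so μ = 60/27.86 = 2.1536 per hour

Final: 2.1536 /hr


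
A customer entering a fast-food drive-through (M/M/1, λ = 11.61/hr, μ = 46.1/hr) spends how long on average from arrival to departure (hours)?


W = 1/(μ−λ) = 1/(46.1 − 11.61) = 1/34.49 = 0.02899 hr

Final: 0.02899 hr


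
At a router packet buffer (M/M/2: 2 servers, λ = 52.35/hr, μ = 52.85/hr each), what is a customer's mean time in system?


a = 0.9905; ρ = 0.4953; P₀ = 0.337551
Lq = P₀·a^c·ρ/(c!(1−ρ)²) = 0.32194
Wq = Lq/λ = 0.32194/52.35 = 0.006150 hr
W = Wq + 1/μ = 0.006150 + 0.01892 = 0.02507 hr

Final: 0.02507 hr


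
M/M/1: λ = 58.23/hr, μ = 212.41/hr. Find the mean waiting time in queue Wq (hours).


ρ = 58.23/212.41 = 0.2741
Wq = ρ/(μ−λ) = 0.2741/(212.41 − 58.23) = 0.2741/154.18 = 0.001778 hr

Final: 0.001778 hr


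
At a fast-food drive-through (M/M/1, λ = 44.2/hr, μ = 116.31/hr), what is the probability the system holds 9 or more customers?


ρ = 44.2/116.31 = 0.3800
P(N ≥ n) = ρ^n = 0.3800^9 = 0.0001653

Final: 0.0001653


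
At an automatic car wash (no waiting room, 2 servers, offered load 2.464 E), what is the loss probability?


B(c,a) = (a^c/c!) / Σ_{k=0}^{c} a^k/k!
a^2/2! = 3.035648
Σ terms (k=0..2): 1.00000 + 2.46400 + 3.03565 = 6.499648
B = 3.035648/6.499648 = 0.467048

Final: 0.467048


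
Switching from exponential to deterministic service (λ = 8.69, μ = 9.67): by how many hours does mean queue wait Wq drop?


ρ = 8.69/9.67 = 0.8987
Wq(M/M/1) = ρ/(μ−λ) = 0.8987/0.9800 = 0.91700 hr
Wq(M/D/1) = ρ/(2(μ−λ)) = 0.45850 hr
Savings = 0.91700 − 0.45850 = 0.45850 hr

Final: 0.45850 hr


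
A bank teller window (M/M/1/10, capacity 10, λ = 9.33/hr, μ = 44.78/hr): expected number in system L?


ρ = 9.33/44.78 = 0.2084
L = ρ[1 − (K+1)ρ^K + Kρ^(K+1)] / [(1−ρ)(1−ρ^(K+1))]
Numerator: 0.2084·(1 − 11·0.0000001542 + 10·0.00000003212) = 0.208352
Denominator: (0.7916)·(1.000000) = 0.791648
L = 0.208352/0.791648 = 0.2632

Final: 0.2632


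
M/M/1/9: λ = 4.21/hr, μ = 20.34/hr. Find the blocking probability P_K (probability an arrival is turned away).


ρ = λ/μ = 4.21/20.34 = 0.2070
P_K = (1−ρ)ρ^K/(1−ρ^(K+1)) = (0.7930·0.0000006972)/(1 − 0.0000001443)
= 0.0000005529/1.000000 = 0.0000005529

Final: 0.0000005529


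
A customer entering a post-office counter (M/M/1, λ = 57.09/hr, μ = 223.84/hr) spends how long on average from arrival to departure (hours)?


W = 1/(μ−λ) = 1/(223.84 − 57.09) = 1/166.75 = 0.005997 hr

Final: 0.005997 hr


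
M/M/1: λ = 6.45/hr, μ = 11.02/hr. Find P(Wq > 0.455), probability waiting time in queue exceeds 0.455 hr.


ρ = 6.45/11.02 = 0.5853
P(Wq > t) = ρ·e^{−(μ−λ)t} = 0.5853·e^{−2.0793}
= 0.5853·0.125011 = 0.073169

Final: 0.073169


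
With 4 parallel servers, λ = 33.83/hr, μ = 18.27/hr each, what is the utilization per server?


ρ = λ/(cμ) = 33.83/(4·18.27) = 33.83/73.08 = 0.4629

Final: 0.4629


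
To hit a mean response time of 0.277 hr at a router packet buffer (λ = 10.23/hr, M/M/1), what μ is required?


W = 1/(μ−λ) ⇒ μ − λ = 1/W = 1/0.277 = 3.6101
μ = λ + 1/W = 10.23 + 3.6101 = 13.8401 per hr

Final: 13.8401 /hr


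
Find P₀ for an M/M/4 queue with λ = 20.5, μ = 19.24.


a = λ/μ = 20.5/19.24 = 1.0655; ρ = a/c = 0.2664
Σ_{k=0}^{3} a^k/k! (terms k=0..3) = 1.00000 + 1.06549 + 0.56763 + 0.20160 = 2.83472
Tail: a^4/(4!(1−ρ)) = 1.28883/(24·0.7336) = 0.07320
P₀ = 1/(2.83472 + 0.07320) = 1/2.90792 = 0.343888

Final: 0.343888


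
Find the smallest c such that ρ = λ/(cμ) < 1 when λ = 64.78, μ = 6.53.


Stability requires cμ > λ ⇔ c > λ/μ.
λ/μ = 64.78/6.53 = 9.9204
Minimum integer c = ⌊9.9204⌋ + 1 = 10
Check: 10·6.53 = 65.30 > 64.78, while 9·6.53 = 58.77 ≤ 64.78

Final: 10 servers


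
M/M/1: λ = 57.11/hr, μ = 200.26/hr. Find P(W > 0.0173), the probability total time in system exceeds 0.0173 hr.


W ~ Exponential(μ−λ) for M/M/1.
μ − λ = 200.26 − 57.11 = 143.1500
P(W > t) = e^{−(μ−λ)t} = e^{−2.4765} = 0.084037

Final: 0.084037


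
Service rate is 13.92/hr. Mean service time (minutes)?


Mean service time = 1/μ = 1/13.92 hour = 0.07184 hour
In minutes: 0.07184 × 60 = 4.3103 min

Final: 4.3103 min


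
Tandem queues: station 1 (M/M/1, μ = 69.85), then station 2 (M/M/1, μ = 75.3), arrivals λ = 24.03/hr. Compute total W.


Each node sees arrival rate λ = 24.03/hr (tandem ⇒ throughput preserved).
W₁ = 1/(μ₁−λ) = 1/(69.85−24.03) = 0.02182 hr
W₂ = 1/(μ₂−λ) = 1/(75.3−24.03) = 0.01950 hr
W_total = W₁ + W₂ = 0.02182 + 0.01950 = 0.04133 hr

Final: 0.04133 hr


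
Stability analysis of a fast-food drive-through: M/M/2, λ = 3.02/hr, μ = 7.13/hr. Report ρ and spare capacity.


Total capacity cμ = 2·7.13 = 14.26/hr
ρ = λ/(cμ) = 3.02/14.26 = 0.2118
Stable ⇔ ρ < 1: YES
Spare capacity = cμ − λ = 14.26 − 3.02 = 11.24/hr

Final: ρ = 0.2118; stable; margin = 11.24/hr


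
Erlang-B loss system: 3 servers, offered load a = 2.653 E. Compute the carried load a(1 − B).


B(3,2.653) = 0.302610 (Erlang-B)
Carried load = a(1 − B) = 2.653·(1 − 0.302610) = 2.653·0.697390 = 1.8502 E

Final: 1.8502 Erlangs


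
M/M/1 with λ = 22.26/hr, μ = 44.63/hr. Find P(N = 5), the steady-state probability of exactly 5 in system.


ρ = 22.26/44.63 = 0.4988
P_n = (1−ρ)·ρ^n = (1 − 0.4988)·0.4988^5 = 0.5012·0.030867 = 0.015471

Final: 0.015471


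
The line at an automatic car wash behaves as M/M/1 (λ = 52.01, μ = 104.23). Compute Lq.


ρ = 52.01/104.23 = 0.4990
Lq = ρ²/(1−ρ) = 0.2490/0.5010 = 0.4970

Final: 0.4970


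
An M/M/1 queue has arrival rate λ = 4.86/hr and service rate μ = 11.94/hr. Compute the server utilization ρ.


ρ = λ/μ = 4.86/11.94 = 0.4070

Final: 0.4070


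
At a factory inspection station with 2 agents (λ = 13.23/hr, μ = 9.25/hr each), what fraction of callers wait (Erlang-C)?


a = λ/μ = 1.4303; ρ = a/2 = 0.7151
P₀ = 0.166089 (from M/M/c formula)
C(c,a) = [a^c/(c!(1−ρ))]·P₀ = [2.04567/(2·0.2849)]·0.166089
= 3.59060·0.166089 = 0.596359

Final: 0.596359


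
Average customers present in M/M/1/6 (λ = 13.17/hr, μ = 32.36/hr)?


ρ = 13.17/32.36 = 0.4070
L = ρ[1 − (K+1)ρ^K + Kρ^(K+1)] / [(1−ρ)(1−ρ^(K+1))]
Numerator: 0.4070·(1 − 7·0.004544 + 6·0.001849) = 0.398554
Denominator: (0.5930)·(0.998151) = 0.591919
L = 0.398554/0.591919 = 0.6733

Final: 0.6733


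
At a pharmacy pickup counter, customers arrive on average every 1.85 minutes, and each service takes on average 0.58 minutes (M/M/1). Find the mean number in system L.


λ = 60/1.85 = 32.4324 /hr
μ = 60/0.58 = 103.4483 /hr
ρ = λ/μ = 32.4324/103.4483 = 0.3135
L = ρ/(1−ρ) = 0.3135/0.6865 = 0.4567

Final: 0.4567


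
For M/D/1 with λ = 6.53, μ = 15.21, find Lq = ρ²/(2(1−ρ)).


ρ = 6.53/15.21 = 0.4293
M/D/1: Lq = ρ²/(2(1−ρ)) = 0.1843/(2·0.5707) = 0.16149

Final: 0.16149


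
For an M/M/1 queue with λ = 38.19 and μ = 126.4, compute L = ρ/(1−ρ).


ρ = λ/μ = 38.19/126.4 = 0.3021
L = ρ/(1−ρ) = 0.3021/(1 − 0.3021) = 0.3021/0.6979 = 0.4329

Final: 0.4329


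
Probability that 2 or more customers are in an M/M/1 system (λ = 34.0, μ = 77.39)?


ρ = 34.0/77.39 = 0.4393
P(N ≥ n) = ρ^n = 0.4393^2 = 0.193014

Final: 0.193014


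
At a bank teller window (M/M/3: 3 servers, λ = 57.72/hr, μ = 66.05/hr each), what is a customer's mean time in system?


a = 0.8739; ρ = 0.2913; P₀ = 0.414480
Lq = P₀·a^c·ρ/(c!(1−ρ)²) = 0.02674
Wq = Lq/λ = 0.02674/57.72 = 0.0004632 hr
W = Wq + 1/μ = 0.0004632 + 0.01514 = 0.01560 hr

Final: 0.01560 hr


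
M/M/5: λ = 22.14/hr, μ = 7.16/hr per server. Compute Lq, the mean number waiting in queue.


a = λ/μ = 3.0922; ρ = a/5 = 0.6184
P₀ = 0.042045
Lq = P₀·a^c·ρ / (c!·(1−ρ)²) = 0.042045·282.69815·0.6184/(120·0.14559)
= 0.42074

Final: 0.42074


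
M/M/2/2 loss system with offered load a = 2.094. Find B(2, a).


B(c,a) = (a^c/c!) / Σ_{k=0}^{c} a^k/k!
a^2/2! = 2.192418
Σ terms (k=0..2): 1.00000 + 2.09400 + 2.19242 = 5.286418
B = 2.192418/5.286418 = 0.414727

Final: 0.414727


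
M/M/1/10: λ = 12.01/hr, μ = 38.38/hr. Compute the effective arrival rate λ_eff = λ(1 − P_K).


ρ = 0.3129; P_K = (1−ρ)ρ^10/(1−ρ^11) = 0.000006186
λ_eff = λ(1 − P_K) = 12.01·(1 − 0.000006186) = 12.01·0.999994 = 12.0099 /hr

Final: 12.0099 /hr


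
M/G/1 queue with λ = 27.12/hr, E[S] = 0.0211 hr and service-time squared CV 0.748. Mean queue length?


ρ = λ·E[S] = 27.12·0.0211 = 0.5722
Lq = ρ²(1+C_s²)/(2(1−ρ)) = 0.3274·(1+0.748)/(2·0.4278)
= 0.3274·1.7480/0.8555 = 0.66903

Final: 0.66903


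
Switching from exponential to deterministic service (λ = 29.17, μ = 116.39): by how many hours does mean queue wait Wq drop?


ρ = 29.17/116.39 = 0.2506
Wq(M/M/1) = ρ/(μ−λ) = 0.2506/87.22 = 0.002873 hr
Wq(M/D/1) = ρ/(2(μ−λ)) = 0.001437 hr
Savings = 0.002873 − 0.001437 = 0.001437 hr

Final: 0.001437 hr


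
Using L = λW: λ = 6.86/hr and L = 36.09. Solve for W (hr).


W = L/λ = 36.09/6.86 = 5.2609 hr

Final: 5.2609 hr


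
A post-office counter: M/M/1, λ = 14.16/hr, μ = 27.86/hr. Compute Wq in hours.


ρ = 14.16/27.86 = 0.5083
Wq = ρ/(μ−λ) = 0.5083/(27.86 − 14.16) = 0.5083/13.70 = 0.03710 hr

Final: 0.03710 hr


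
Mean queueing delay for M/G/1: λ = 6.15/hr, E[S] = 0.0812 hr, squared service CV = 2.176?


ρ = λ·E[S] = 6.15·0.0812 = 0.4994
E[S²] = E[S]²(1+C_s²) = 0.0812²·(1+2.176) = 0.020941
Wq = λ·E[S²]/(2(1−ρ)) = 6.15·0.020941/(2·0.5006) = 0.12863 hr

Final: 0.12863 hr


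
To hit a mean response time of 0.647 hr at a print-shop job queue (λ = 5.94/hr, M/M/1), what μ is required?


W = 1/(μ−λ) ⇒ μ − λ = 1/W = 1/0.647 = 1.5456
μ = λ + 1/W = 5.94 + 1.5456 = 7.4856 per hr

Final: 7.4856 /hr


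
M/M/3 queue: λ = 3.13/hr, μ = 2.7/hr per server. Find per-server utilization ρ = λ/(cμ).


ρ = λ/(cμ) = 3.13/(3·2.7) = 3.13/8.10 = 0.3864

Final: 0.3864


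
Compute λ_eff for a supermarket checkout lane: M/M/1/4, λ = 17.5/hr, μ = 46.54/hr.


ρ = 0.3760; P_K = (1−ρ)ρ^4/(1−ρ^5) = 0.012569
λ_eff = λ(1 − P_K) = 17.5·(1 − 0.012569) = 17.5·0.987431 = 17.2800 /hr

Final: 17.2800 /hr


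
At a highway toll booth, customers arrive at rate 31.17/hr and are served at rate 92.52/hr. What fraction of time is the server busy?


ρ = λ/μ = 31.17/92.52 = 0.3369

Final: 0.3369


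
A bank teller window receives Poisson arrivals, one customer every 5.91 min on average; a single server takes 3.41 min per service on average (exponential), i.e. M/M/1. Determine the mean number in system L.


λ = 60/5.91 = 10.1523 /hr
μ = 60/3.41 = 17.5953 /hr
ρ = λ/μ = 10.1523/17.5953 = 0.5770
L = ρ/(1−ρ) = 0.5770/0.4230 = 1.3640

Final: 1.3640


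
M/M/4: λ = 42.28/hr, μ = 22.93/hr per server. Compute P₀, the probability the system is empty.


a = λ/μ = 42.28/22.93 = 1.8439; ρ = a/c = 0.4610
Σ_{k=0}^{3} a^k/k! (terms k=0..3) = 1.00000 + 1.84387 + 1.69993 + 1.04482 = 5.58863
Tail: a^4/(4!(1−ρ)) = 11.55909/(24·0.5390) = 0.89351
P₀ = 1/(5.58863 + 0.89351) = 1/6.48213 = 0.154270

Final: 0.154270


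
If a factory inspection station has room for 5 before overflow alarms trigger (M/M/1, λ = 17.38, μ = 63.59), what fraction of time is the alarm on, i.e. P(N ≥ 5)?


ρ = 17.38/63.59 = 0.2733
P(N ≥ n) = ρ^n = 0.2733^5 = 0.001525

Final: 0.001525


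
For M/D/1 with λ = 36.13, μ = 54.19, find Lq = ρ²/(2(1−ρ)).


ρ = 36.13/54.19 = 0.6667
M/D/1: Lq = ρ²/(2(1−ρ)) = 0.4445/(2·0.3333) = 0.66691

Final: 0.66691


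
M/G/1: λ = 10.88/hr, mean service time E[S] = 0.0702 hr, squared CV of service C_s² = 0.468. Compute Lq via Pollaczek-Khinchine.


ρ = λ·E[S] = 10.88·0.0702 = 0.7638
Lq = ρ²(1+C_s²)/(2(1−ρ)) = 0.5834·(1+0.468)/(2·0.2362)
= 0.5834·1.4680/0.4724 = 1.81261

Final: 1.81261


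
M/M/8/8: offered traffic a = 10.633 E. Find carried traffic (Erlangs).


B(8,10.633) = 0.366990 (Erlang-B)
Carried load = a(1 − B) = 10.633·(1 − 0.366990) = 10.633·0.633010 = 6.7308 E

Final: 6.7308 Erlangs


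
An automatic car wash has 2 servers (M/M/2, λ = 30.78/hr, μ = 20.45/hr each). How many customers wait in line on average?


a = λ/μ = 1.5051; ρ = a/2 = 0.7526
P₀ = 0.141183
Lq = P₀·a^c·ρ / (c!·(1−ρ)²) = 0.141183·2.26543·0.7526/(2·0.06122)
= 1.96578

Final: 1.96578


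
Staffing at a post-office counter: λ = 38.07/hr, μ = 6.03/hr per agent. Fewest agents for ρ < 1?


Stability requires cμ > λ ⇔ c > λ/μ.
λ/μ = 38.07/6.03 = 6.3134
Minimum integer c = ⌊6.3134⌋ + 1 = 7
Check: 7·6.03 = 42.21 > 38.07, while 6·6.03 = 36.18 ≤ 38.07

Final: 7 servers


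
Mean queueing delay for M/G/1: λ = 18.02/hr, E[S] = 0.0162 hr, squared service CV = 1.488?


ρ = λ·E[S] = 18.02·0.0162 = 0.2919
E[S²] = E[S]²(1+C_s²) = 0.0162²·(1+1.488) = 0.0006530
Wq = λ·E[S²]/(2(1−ρ)) = 18.02·0.0006530/(2·0.7081) = 0.008309 hr

Final: 0.008309 hr


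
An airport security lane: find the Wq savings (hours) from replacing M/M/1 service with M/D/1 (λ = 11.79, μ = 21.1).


ρ = 11.79/21.1 = 0.5588
Wq(M/M/1) = ρ/(μ−λ) = 0.5588/9.31 = 0.06002 hr
Wq(M/D/1) = ρ/(2(μ−λ)) = 0.03001 hr
Savings = 0.06002 − 0.03001 = 0.03001 hr

Final: 0.03001 hr


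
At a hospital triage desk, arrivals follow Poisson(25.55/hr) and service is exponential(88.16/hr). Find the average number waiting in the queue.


ρ = 25.55/88.16 = 0.2898
Lq = ρ²/(1−ρ) = 0.08399/0.7102 = 0.1183

Final: 0.1183


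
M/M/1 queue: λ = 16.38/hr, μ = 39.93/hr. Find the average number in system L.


ρ = λ/μ = 16.38/39.93 = 0.4102
L = ρ/(1−ρ) = 0.4102/(1 − 0.4102) = 0.4102/0.5898 = 0.6955

Final: 0.6955


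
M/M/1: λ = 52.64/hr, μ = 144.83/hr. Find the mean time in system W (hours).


W = 1/(μ−λ) = 1/(144.83 − 52.64) = 1/92.19 = 0.01085 hr

Final: 0.01085 hr


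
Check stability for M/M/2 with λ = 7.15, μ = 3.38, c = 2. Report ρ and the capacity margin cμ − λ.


Total capacity cμ = 2·3.38 = 6.76/hr
ρ = λ/(cμ) = 7.15/6.76 = 1.0577
Stable ⇔ ρ < 1: NO
Spare capacity = cμ − λ = 6.76 − 7.15 = -0.39/hr

Final: ρ = 1.0577; unstable; margin = -0.39/hr


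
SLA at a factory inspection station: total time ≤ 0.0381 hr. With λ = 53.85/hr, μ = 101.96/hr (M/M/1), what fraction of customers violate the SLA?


W ~ Exponential(μ−λ) for M/M/1.
μ − λ = 101.96 − 53.85 = 48.1100
P(W > t) = e^{−(μ−λ)t} = e^{−1.8330} = 0.159934

Final: 0.159934


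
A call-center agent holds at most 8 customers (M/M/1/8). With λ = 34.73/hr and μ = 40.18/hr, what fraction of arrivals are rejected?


ρ = λ/μ = 34.73/40.18 = 0.8644
P_K = (1−ρ)ρ^K/(1−ρ^(K+1)) = (0.1356·0.311572)/(1 − 0.269311)
= 0.042262/0.730689 = 0.057838

Final: 0.057838


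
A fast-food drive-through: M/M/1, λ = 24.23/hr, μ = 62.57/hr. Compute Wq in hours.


ρ = 24.23/62.57 = 0.3872
Wq = ρ/(μ−λ) = 0.3872/(62.57 − 24.23) = 0.3872/38.34 = 0.01010 hr

Final: 0.01010 hr


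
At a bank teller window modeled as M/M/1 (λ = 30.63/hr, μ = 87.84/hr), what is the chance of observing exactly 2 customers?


ρ = 30.63/87.84 = 0.3487
P_n = (1−ρ)·ρ^n = (1 − 0.3487)·0.3487^2 = 0.6513·0.121593 = 0.079193

Final: 0.079193


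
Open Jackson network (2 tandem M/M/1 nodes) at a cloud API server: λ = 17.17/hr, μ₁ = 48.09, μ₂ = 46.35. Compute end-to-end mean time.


Each node sees arrival rate λ = 17.17/hr (tandem ⇒ throughput preserved).
W₁ = 1/(μ₁−λ) = 1/(48.09−17.17) = 0.03234 hr
W₂ = 1/(μ₂−λ) = 1/(46.35−17.17) = 0.03427 hr
W_total = W₁ + W₂ = 0.03234 + 0.03427 = 0.06661 hr

Final: 0.06661 hr


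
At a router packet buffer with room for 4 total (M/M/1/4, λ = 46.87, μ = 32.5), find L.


ρ = 46.87/32.5 = 1.4422
L = ρ[1 − (K+1)ρ^K + Kρ^(K+1)] / [(1−ρ)(1−ρ^(K+1))]
Numerator: 1.4422·(1 − 5·4.325600 + 4·6.238181) = 6.236916
Denominator: (-0.4422)·(-5.238181) = 2.316082
L = 6.236916/2.316082 = 2.6929

Final: 2.6929


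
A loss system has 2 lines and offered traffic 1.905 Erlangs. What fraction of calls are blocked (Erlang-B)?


B(c,a) = (a^c/c!) / Σ_{k=0}^{c} a^k/k!
a^2/2! = 1.814512
Σ terms (k=0..2): 1.00000 + 1.90500 + 1.81451 = 4.719513
B = 1.814512/4.719513 = 0.384470

Final: 0.384470


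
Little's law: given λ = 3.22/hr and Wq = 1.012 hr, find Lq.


Lq = λWq = 3.22·1.012 = 3.2586

Final: 3.2586


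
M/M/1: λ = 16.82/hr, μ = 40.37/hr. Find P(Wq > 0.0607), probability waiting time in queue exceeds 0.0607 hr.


ρ = 16.82/40.37 = 0.4166
P(Wq > t) = ρ·e^{−(μ−λ)t} = 0.4166·e^{−1.4295}
= 0.4166·0.239432 = 0.099758

Final: 0.099758


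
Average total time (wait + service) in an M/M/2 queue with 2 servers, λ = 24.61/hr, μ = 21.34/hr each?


a = 1.1532; ρ = 0.5766; P₀ = 0.268539
Lq = P₀·a^c·ρ/(c!(1−ρ)²) = 0.57442
Wq = Lq/λ = 0.57442/24.61 = 0.02334 hr
W = Wq + 1/μ = 0.02334 + 0.04686 = 0.07020 hr

Final: 0.07020 hr


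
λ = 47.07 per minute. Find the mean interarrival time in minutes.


Mean interarrival time = 1/λ = 1/47.07 minute = 0.02124 minute
In minutes: 0.02124 × 1 = 0.02124 min

Final: 0.02124 min


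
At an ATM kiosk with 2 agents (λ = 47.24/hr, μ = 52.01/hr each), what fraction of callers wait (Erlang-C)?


a = λ/μ = 0.9083; ρ = a/2 = 0.4541
P₀ = 0.375380 (from M/M/c formula)
C(c,a) = [a^c/(c!(1−ρ))]·P₀ = [0.82499/(2·0.5459)]·0.375380
= 0.75568·0.375380 = 0.283667

Final: 0.283667


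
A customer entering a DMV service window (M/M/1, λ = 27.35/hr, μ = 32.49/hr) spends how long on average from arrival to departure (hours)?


W = 1/(μ−λ) = 1/(32.49 − 27.35) = 1/5.14 = 0.1946 hr

Final: 0.1946 hr


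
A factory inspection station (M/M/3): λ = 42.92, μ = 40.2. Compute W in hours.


a = 1.0677; ρ = 0.3559; P₀ = 0.338693
Lq = P₀·a^c·ρ/(c!(1−ρ)²) = 0.05893
Wq = Lq/λ = 0.05893/42.92 = 0.001373 hr
W = Wq + 1/μ = 0.001373 + 0.02488 = 0.02625 hr

Final: 0.02625 hr
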